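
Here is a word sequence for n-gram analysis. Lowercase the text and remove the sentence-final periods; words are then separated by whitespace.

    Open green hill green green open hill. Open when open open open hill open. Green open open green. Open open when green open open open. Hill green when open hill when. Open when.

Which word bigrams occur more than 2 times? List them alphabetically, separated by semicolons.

green open; open green; open hill; open open; open when; when open

Bigram counts meeting the condition (more than 2 times):
  green open: 4
  open green: 3
  open hill: 4
  open open: 6
  open when: 3
  when open: 3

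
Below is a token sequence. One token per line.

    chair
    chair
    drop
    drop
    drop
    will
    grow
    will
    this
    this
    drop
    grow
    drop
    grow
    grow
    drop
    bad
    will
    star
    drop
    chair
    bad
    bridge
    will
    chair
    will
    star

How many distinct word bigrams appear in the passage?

22

27 tokens → 26 bigram windows in total.
Repeated bigrams (each contributes count−1 duplicates):
  drop drop: 2
  drop grow: 2
  grow drop: 2
  will star: 2
4 duplicate windows → 26 − 4 = 22 distinct.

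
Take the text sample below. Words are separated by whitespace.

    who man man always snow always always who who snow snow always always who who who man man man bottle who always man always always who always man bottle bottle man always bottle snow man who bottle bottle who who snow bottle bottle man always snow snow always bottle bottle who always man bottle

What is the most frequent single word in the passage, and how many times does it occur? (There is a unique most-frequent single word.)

Unigram frequencies (highest first):
  always: 13
  who: 12
  man: 11
  bottle: 11
  snow: 7

"always", 13 times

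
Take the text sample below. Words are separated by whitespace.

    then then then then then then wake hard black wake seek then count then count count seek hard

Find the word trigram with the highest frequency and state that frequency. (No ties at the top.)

"then then then", 4 times

Trigram frequencies (highest first):
  then then then: 4
  then then wake: 1
  then wake hard: 1
  wake hard black: 1
  hard black wake: 1
  black wake seek: 1
  … (7 more, each ≤ 1)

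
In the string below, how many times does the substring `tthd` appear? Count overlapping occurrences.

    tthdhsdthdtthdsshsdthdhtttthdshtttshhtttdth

Sliding a length-4 window over the 43 characters (40 positions):
  position 1–4: tthd
  position 11–14: tthd
  position 26–29: tthd

3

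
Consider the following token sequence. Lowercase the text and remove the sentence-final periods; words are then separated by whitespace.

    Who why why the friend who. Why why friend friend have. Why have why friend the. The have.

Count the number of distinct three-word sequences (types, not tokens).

18 tokens → 16 trigram windows in total.
Repeated trigrams (each contributes count−1 duplicates):
  who why why: 2
1 duplicate windows → 16 − 1 = 15 distinct.

15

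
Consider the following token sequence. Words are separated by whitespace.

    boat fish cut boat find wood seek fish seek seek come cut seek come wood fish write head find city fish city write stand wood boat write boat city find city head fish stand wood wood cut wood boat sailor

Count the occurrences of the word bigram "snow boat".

Scanning the 39 overlapping bigram windows for "snow boat":
  (none found)

0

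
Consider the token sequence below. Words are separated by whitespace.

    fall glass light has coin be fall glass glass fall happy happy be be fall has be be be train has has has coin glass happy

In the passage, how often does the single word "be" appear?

Scanning the 26 tokens for "be":
  position 6: be
  position 13: be
  position 14: be
  position 17: be
  position 18: be
  position 19: be

6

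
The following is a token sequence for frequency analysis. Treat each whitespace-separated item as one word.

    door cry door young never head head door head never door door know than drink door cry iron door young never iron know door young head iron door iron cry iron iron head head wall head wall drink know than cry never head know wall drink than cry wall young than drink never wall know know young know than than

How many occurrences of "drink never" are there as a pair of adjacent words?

1

Scanning the 59 overlapping bigram windows for "drink never":
  position 52–53: drink never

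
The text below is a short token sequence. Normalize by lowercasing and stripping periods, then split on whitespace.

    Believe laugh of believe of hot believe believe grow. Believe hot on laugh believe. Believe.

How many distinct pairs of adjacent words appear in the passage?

15 tokens → 14 bigram windows in total.
Repeated bigrams (each contributes count−1 duplicates):
  believe believe: 2
1 duplicate windows → 14 − 1 = 13 distinct.

13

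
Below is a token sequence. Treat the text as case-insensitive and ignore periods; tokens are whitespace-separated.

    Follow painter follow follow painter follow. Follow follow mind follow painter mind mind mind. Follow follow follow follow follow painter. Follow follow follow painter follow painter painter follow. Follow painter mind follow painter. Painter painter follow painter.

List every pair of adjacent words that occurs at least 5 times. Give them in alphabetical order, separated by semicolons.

Bigram counts meeting the condition (at least 5 times):
  follow follow: 10
  follow painter: 9
  painter follow: 6

follow follow; follow painter; painter follow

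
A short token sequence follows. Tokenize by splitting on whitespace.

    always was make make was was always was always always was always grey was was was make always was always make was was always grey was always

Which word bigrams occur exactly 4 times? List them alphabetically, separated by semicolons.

Bigram counts meeting the condition (exactly 4 times):
  always was: 4
  was was: 4

always was; was was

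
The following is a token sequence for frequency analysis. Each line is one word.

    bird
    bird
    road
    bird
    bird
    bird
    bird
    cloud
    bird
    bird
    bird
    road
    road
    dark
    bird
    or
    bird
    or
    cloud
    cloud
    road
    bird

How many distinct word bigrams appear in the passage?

13

22 tokens → 21 bigram windows in total.
Repeated bigrams (each contributes count−1 duplicates):
  bird bird: 6
  bird or: 2
  bird road: 2
  road bird: 2
8 duplicate windows → 21 − 8 = 13 distinct.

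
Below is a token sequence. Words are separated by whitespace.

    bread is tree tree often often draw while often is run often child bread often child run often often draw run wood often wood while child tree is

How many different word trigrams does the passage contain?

25

28 tokens → 26 trigram windows in total.
Repeated trigrams (each contributes count−1 duplicates):
  often often draw: 2
1 duplicate windows → 26 − 1 = 25 distinct.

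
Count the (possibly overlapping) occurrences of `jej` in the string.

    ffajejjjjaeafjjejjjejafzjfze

Sliding a length-3 window over the 28 characters (26 positions):
  position 4–6: jej
  position 15–17: jej
  position 19–21: jej

3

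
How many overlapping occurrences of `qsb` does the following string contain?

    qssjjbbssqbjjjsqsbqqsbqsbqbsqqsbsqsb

5

Sliding a length-3 window over the 36 characters (34 positions):
  position 16–18: qsb
  position 20–22: qsb
  position 23–25: qsb
  position 30–32: qsb
  position 34–36: qsb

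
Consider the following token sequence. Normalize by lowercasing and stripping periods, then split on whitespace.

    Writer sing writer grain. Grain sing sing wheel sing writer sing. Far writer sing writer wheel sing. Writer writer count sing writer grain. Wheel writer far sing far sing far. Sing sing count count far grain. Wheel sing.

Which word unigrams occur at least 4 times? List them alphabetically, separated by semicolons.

Unigram counts meeting the condition (at least 4 times):
  far: 5
  grain: 4
  sing: 13
  wheel: 4
  writer: 9

far; grain; sing; wheel; writer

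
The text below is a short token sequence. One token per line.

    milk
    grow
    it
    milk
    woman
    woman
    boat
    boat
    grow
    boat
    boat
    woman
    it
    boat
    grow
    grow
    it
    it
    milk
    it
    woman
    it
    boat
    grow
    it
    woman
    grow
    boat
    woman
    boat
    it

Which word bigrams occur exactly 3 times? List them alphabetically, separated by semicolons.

boat grow; grow it

Bigram counts meeting the condition (exactly 3 times):
  boat grow: 3
  grow it: 3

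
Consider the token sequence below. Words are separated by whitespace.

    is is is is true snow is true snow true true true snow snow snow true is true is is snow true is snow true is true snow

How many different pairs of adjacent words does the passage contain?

28 tokens → 27 bigram windows in total.
Repeated bigrams (each contributes count−1 duplicates):
  is is: 4
  is true: 4
  snow true: 4
  true is: 4
  true snow: 4
  is snow: 2
  snow snow: 2
  true true: 2
18 duplicate windows → 27 − 18 = 9 distinct.

9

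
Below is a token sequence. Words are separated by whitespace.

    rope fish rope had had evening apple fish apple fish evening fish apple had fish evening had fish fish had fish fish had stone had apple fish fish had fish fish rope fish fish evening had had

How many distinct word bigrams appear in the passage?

18

37 tokens → 36 bigram windows in total.
Repeated bigrams (each contributes count−1 duplicates):
  fish fish: 5
  had fish: 4
  apple fish: 3
  fish evening: 3
  fish had: 3
  evening had: 2
  fish apple: 2
  fish rope: 2
  … (2 more repeated)
18 duplicate windows → 36 − 18 = 18 distinct.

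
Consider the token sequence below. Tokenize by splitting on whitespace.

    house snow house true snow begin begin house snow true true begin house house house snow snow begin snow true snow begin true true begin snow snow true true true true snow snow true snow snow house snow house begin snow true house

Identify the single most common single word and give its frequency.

Unigram frequencies (highest first):
  snow: 15
  true: 12
  house: 9
  begin: 7

"snow", 15 times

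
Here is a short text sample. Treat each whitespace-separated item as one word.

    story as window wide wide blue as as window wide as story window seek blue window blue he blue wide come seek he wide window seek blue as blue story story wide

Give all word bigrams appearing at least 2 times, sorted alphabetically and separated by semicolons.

Bigram counts meeting the condition (at least 2 times):
  as window: 2
  blue as: 2
  seek blue: 2
  window seek: 2
  window wide: 2

as window; blue as; seek blue; window seek; window wide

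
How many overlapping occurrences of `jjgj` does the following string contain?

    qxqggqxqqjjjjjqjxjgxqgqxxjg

Sliding a length-4 window over the 27 characters (24 positions):
  (no match at any position)

0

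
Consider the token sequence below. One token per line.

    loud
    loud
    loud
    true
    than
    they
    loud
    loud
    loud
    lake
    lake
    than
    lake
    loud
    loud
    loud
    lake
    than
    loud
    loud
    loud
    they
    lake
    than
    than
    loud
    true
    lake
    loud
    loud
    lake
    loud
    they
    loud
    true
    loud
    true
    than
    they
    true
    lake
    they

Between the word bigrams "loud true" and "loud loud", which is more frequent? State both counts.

"loud loud" (9 vs 4)

"loud true": 4 occurrences
"loud loud": 9 occurrences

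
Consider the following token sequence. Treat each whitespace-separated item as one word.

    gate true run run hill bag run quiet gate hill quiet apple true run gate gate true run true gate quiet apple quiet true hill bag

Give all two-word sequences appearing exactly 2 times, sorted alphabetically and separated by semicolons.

gate true; hill bag; quiet apple

Bigram counts meeting the condition (exactly 2 times):
  gate true: 2
  hill bag: 2
  quiet apple: 2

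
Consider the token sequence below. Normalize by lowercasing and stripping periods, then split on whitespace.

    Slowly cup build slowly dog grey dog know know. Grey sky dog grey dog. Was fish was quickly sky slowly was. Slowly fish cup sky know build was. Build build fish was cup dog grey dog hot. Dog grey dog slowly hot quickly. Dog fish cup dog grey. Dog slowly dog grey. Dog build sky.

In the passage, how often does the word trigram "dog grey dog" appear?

Scanning the 53 overlapping trigram windows for "dog grey dog":
  position 5–7: dog grey dog
  position 12–14: dog grey dog
  position 34–36: dog grey dog
  position 38–40: dog grey dog
  position 47–49: dog grey dog
  position 51–53: dog grey dog

6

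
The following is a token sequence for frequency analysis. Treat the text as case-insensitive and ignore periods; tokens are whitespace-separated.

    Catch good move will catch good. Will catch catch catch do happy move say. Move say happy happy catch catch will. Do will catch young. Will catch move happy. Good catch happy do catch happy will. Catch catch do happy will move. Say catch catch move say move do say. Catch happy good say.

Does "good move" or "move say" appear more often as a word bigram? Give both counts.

"good move": 1 occurrence
"move say": 4 occurrences

"move say" (4 vs 1)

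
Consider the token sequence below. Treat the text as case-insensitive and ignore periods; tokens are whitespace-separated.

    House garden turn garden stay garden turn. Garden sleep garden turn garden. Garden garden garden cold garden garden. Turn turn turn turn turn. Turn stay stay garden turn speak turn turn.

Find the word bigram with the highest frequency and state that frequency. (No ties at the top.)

"turn turn", 6 times

Bigram frequencies (highest first):
  turn turn: 6
  garden turn: 5
  garden garden: 4
  turn garden: 3
  stay garden: 2
  house garden: 1
  … (9 more, each ≤ 1)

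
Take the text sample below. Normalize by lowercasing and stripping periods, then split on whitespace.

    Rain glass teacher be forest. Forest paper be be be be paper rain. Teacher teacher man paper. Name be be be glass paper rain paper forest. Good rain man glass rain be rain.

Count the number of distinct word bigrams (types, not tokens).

33 tokens → 32 bigram windows in total.
Repeated bigrams (each contributes count−1 duplicates):
  be be: 5
  paper rain: 2
5 duplicate windows → 32 − 5 = 27 distinct.

27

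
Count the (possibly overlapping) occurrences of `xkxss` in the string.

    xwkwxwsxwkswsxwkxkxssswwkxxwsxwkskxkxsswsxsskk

2

Sliding a length-5 window over the 46 characters (42 positions):
  position 17–21: xkxss
  position 35–39: xkxss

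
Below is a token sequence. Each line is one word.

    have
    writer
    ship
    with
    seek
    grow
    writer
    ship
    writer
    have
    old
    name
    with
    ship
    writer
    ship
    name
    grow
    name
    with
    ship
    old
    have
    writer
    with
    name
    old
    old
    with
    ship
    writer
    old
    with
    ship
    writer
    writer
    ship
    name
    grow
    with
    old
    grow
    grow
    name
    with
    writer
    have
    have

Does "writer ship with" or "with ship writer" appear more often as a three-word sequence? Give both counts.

"with ship writer" (3 vs 1)

"writer ship with": 1 occurrence
"with ship writer": 3 occurrences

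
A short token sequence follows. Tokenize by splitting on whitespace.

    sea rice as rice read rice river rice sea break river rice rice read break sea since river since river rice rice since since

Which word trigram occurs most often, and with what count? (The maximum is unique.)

"river rice rice", 2 times

Trigram frequencies (highest first):
  river rice rice: 2
  sea rice as: 1
  rice as rice: 1
  as rice read: 1
  rice read rice: 1
  read rice river: 1
  … (15 more, each ≤ 1)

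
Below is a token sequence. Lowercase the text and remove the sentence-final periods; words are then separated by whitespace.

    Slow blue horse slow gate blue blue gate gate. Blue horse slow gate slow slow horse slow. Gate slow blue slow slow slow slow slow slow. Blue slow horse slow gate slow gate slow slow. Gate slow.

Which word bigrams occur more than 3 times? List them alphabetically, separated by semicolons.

Bigram counts meeting the condition (more than 3 times):
  gate slow: 5
  horse slow: 4
  slow gate: 6
  slow slow: 7

gate slow; horse slow; slow gate; slow slow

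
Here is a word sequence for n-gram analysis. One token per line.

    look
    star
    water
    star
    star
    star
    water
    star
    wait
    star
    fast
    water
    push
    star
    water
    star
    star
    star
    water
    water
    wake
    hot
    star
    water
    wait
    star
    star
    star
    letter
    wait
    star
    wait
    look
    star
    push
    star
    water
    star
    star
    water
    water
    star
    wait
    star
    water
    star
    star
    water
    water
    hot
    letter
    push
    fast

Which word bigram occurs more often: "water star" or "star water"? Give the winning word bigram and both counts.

"star water" (9 vs 6)

"water star": 6 occurrences
"star water": 9 occurrences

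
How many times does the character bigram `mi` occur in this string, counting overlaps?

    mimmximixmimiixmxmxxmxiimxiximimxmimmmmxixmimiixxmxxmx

8

Sliding a length-2 window over the 54 characters (53 positions):
  position 1–2: mi
  position 7–8: mi
  position 10–11: mi
  position 12–13: mi
  position 30–31: mi
  position 34–35: mi
  position 43–44: mi
  position 45–46: mi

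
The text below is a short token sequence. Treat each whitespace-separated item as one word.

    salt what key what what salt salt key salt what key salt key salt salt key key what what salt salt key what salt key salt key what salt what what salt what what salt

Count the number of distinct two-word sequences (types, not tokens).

9

35 tokens → 34 bigram windows in total.
Repeated bigrams (each contributes count−1 duplicates):
  salt key: 6
  what salt: 6
  key salt: 4
  key what: 4
  salt what: 4
  what what: 4
  salt salt: 3
  what key: 2
25 duplicate windows → 34 − 25 = 9 distinct.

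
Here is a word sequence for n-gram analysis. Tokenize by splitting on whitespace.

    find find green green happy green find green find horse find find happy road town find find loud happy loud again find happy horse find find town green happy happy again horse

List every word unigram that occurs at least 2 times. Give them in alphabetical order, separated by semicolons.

again; find; green; happy; horse; loud; town

Unigram counts meeting the condition (at least 2 times):
  again: 2
  find: 11
  green: 5
  happy: 6
  horse: 3
  loud: 2
  town: 2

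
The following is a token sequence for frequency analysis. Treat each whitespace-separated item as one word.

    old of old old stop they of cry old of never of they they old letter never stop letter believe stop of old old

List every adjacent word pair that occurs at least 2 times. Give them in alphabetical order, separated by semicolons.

of old; old of; old old

Bigram counts meeting the condition (at least 2 times):
  of old: 2
  old of: 2
  old old: 2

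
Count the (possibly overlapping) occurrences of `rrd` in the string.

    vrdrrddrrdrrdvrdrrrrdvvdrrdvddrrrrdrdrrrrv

Sliding a length-3 window over the 42 characters (40 positions):
  position 4–6: rrd
  position 8–10: rrd
  position 11–13: rrd
  position 19–21: rrd
  position 25–27: rrd
  position 33–35: rrd

6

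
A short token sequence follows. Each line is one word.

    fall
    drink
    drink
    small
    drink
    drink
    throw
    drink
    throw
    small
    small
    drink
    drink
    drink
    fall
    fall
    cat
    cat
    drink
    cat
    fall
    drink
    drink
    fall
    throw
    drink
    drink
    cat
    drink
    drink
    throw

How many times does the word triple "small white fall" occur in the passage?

0

Scanning the 29 overlapping trigram windows for "small white fall":
  (none found)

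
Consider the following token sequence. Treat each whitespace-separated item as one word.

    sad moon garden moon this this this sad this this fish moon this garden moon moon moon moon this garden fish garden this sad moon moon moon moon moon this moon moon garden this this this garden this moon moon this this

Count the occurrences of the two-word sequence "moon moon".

9

Scanning the 41 overlapping bigram windows for "moon moon":
  position 15–16: moon moon
  position 16–17: moon moon
  position 17–18: moon moon
  position 25–26: moon moon
  position 26–27: moon moon
  position 27–28: moon moon
  position 28–29: moon moon
  position 31–32: moon moon
  position 39–40: moon moon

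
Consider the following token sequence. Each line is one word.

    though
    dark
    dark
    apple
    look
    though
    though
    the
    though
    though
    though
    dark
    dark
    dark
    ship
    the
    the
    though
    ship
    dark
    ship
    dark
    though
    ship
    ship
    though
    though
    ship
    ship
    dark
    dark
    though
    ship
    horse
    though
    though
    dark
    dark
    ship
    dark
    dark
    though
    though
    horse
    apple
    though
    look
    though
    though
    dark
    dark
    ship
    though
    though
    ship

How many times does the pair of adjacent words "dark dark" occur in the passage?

7

Scanning the 54 overlapping bigram windows for "dark dark":
  position 2–3: dark dark
  position 12–13: dark dark
  position 13–14: dark dark
  position 30–31: dark dark
  position 37–38: dark dark
  position 40–41: dark dark
  position 50–51: dark dark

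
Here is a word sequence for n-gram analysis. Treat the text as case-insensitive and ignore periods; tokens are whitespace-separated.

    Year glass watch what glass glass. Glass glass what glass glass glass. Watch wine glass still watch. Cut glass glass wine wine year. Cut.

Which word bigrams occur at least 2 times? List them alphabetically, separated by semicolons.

Bigram counts meeting the condition (at least 2 times):
  glass glass: 6
  glass watch: 2
  what glass: 2

glass glass; glass watch; what glass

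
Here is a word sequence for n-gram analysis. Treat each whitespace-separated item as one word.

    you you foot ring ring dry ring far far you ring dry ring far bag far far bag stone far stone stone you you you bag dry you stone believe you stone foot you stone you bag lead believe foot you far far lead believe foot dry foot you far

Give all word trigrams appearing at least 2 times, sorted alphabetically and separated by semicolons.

dry ring far; foot you far; lead believe foot; ring dry ring

Trigram counts meeting the condition (at least 2 times):
  dry ring far: 2
  foot you far: 2
  lead believe foot: 2
  ring dry ring: 2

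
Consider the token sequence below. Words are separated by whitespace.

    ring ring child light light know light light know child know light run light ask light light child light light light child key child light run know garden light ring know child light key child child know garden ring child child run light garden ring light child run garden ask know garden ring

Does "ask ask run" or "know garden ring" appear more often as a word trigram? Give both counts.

"ask ask run": 0 occurrences
"know garden ring": 2 occurrences

"know garden ring" (2 vs 0)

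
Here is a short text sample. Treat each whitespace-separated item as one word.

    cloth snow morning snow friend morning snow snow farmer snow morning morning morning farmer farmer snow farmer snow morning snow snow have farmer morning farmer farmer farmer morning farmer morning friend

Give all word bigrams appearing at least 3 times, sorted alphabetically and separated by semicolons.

farmer farmer; farmer morning; farmer snow; morning farmer; morning snow; snow morning

Bigram counts meeting the condition (at least 3 times):
  farmer farmer: 3
  farmer morning: 3
  farmer snow: 3
  morning farmer: 3
  morning snow: 3
  snow morning: 3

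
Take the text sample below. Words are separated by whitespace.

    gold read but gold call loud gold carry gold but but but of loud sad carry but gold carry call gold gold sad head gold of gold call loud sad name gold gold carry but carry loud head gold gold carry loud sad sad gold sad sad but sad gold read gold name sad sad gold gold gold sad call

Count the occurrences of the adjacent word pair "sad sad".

Scanning the 59 overlapping bigram windows for "sad sad":
  position 43–44: sad sad
  position 46–47: sad sad
  position 54–55: sad sad

3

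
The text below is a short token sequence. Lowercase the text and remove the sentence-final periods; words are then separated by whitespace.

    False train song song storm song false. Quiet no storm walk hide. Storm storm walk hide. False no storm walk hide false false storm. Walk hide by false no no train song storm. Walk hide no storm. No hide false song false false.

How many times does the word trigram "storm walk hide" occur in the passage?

Scanning the 41 overlapping trigram windows for "storm walk hide":
  position 10–12: storm walk hide
  position 14–16: storm walk hide
  position 19–21: storm walk hide
  position 24–26: storm walk hide
  position 33–35: storm walk hide

5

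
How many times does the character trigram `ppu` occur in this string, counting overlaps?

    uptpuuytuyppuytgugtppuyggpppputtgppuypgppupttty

Sliding a length-3 window over the 47 characters (45 positions):
  position 11–13: ppu
  position 20–22: ppu
  position 28–30: ppu
  position 34–36: ppu
  position 40–42: ppu

5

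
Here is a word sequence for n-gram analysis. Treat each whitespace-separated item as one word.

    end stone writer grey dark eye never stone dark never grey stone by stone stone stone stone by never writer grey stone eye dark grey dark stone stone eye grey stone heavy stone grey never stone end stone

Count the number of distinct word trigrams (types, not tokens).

35

38 tokens → 36 trigram windows in total.
Repeated trigrams (each contributes count−1 duplicates):
  stone stone stone: 2
1 duplicate windows → 36 − 1 = 35 distinct.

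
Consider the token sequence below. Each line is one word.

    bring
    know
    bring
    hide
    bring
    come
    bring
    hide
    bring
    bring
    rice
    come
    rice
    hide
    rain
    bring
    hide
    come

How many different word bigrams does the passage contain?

14

18 tokens → 17 bigram windows in total.
Repeated bigrams (each contributes count−1 duplicates):
  bring hide: 3
  hide bring: 2
3 duplicate windows → 17 − 3 = 14 distinct.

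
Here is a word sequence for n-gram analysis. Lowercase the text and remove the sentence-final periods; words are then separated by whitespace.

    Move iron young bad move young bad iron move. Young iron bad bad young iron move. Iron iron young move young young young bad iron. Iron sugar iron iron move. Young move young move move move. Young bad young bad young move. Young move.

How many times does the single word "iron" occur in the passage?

Scanning the 44 tokens for "iron":
  position 2: iron
  position 8: iron
  position 11: iron
  position 15: iron
  position 17: iron
  position 18: iron
  position 25: iron
  position 26: iron
  position 28: iron
  position 29: iron

10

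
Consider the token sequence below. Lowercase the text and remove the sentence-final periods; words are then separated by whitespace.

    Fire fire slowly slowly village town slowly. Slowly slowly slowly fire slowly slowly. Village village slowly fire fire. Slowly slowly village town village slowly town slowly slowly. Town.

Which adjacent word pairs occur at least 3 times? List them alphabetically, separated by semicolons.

fire slowly; slowly slowly; slowly village

Bigram counts meeting the condition (at least 3 times):
  fire slowly: 3
  slowly slowly: 7
  slowly village: 3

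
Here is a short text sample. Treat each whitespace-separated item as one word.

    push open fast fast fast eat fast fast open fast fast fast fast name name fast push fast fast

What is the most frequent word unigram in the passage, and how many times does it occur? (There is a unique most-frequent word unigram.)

Unigram frequencies (highest first):
  fast: 12
  push: 2
  open: 2
  name: 2
  eat: 1

"fast", 12 times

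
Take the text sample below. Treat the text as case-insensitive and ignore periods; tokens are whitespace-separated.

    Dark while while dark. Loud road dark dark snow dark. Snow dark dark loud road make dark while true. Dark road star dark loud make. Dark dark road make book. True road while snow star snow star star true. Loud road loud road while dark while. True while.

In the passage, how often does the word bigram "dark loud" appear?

Scanning the 47 overlapping bigram windows for "dark loud":
  position 4–5: dark loud
  position 13–14: dark loud
  position 23–24: dark loud

3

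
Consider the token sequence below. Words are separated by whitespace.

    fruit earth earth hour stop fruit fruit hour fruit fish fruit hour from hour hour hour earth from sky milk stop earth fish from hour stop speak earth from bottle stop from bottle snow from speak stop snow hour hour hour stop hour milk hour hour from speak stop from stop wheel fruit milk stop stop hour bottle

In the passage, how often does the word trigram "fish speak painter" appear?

Scanning the 56 overlapping trigram windows for "fish speak painter":
  (none found)

0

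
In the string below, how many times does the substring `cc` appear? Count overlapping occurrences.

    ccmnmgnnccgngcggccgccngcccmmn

6

Sliding a length-2 window over the 29 characters (28 positions):
  position 1–2: cc
  position 9–10: cc
  position 17–18: cc
  position 20–21: cc
  position 24–25: cc
  position 25–26: cc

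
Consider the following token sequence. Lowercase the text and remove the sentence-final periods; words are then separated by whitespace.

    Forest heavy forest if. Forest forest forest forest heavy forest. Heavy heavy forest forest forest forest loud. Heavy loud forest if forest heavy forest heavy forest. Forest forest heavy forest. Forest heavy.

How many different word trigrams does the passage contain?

32 tokens → 30 trigram windows in total.
Repeated trigrams (each contributes count−1 duplicates):
  forest forest forest: 5
  forest heavy forest: 5
  forest forest heavy: 3
  heavy forest forest: 3
  forest if forest: 2
  heavy forest heavy: 2
14 duplicate windows → 30 − 14 = 16 distinct.

16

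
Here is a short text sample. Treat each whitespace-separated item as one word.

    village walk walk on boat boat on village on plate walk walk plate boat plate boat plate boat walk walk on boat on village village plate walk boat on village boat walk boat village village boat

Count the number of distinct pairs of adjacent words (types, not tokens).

19

36 tokens → 35 bigram windows in total.
Repeated bigrams (each contributes count−1 duplicates):
  boat on: 3
  on village: 3
  plate boat: 3
  walk walk: 3
  boat plate: 2
  boat walk: 2
  on boat: 2
  plate walk: 2
  … (4 more repeated)
16 duplicate windows → 35 − 16 = 19 distinct.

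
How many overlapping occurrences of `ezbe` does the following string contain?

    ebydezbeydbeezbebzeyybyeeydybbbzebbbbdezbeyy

3

Sliding a length-4 window over the 44 characters (41 positions):
  position 5–8: ezbe
  position 13–16: ezbe
  position 39–42: ezbe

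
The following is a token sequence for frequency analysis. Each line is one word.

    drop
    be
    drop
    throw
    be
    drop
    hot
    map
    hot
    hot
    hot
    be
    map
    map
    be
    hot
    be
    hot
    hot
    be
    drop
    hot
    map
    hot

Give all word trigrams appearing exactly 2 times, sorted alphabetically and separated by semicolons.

be drop hot; drop hot map; hot hot be; hot map hot

Trigram counts meeting the condition (exactly 2 times):
  be drop hot: 2
  drop hot map: 2
  hot hot be: 2
  hot map hot: 2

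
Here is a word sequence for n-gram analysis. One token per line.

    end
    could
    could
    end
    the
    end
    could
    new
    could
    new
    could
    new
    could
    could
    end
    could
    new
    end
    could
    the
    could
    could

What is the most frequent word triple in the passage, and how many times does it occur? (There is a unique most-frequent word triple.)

Trigram frequencies (highest first):
  could new could: 3
  could could end: 2
  end could new: 2
  new could new: 2
  end could could: 1
  could end the: 1
  … (9 more, each ≤ 1)

"could new could", 3 times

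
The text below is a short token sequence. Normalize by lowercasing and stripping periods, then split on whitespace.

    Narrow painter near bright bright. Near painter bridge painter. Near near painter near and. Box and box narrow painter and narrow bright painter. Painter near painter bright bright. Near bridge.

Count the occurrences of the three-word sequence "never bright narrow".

0

Scanning the 28 overlapping trigram windows for "never bright narrow":
  (none found)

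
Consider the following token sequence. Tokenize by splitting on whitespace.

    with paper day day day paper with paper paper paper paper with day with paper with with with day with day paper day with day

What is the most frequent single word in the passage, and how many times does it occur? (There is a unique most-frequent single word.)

Unigram frequencies (highest first):
  with: 9
  paper: 8
  day: 8

"with", 9 times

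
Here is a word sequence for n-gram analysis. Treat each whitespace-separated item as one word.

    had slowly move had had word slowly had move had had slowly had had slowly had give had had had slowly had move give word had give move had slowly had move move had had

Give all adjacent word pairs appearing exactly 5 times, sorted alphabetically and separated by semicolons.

had slowly; slowly had

Bigram counts meeting the condition (exactly 5 times):
  had slowly: 5
  slowly had: 5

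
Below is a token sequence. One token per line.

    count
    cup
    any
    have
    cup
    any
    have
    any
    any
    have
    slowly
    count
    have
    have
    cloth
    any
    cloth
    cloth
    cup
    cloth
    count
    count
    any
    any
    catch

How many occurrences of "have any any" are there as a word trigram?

Scanning the 23 overlapping trigram windows for "have any any":
  position 7–9: have any any

1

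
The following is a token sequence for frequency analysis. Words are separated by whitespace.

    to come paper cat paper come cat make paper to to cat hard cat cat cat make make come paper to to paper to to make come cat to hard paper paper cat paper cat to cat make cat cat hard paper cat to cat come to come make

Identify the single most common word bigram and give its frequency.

"paper cat", 4 times

Bigram frequencies (highest first):
  paper cat: 4
  cat make: 3
  paper to: 3
  to to: 3
  to cat: 3
  cat cat: 3
  … (20 more, each ≤ 3)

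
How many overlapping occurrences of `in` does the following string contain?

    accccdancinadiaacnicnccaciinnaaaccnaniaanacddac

2

Sliding a length-2 window over the 47 characters (46 positions):
  position 10–11: in
  position 27–28: in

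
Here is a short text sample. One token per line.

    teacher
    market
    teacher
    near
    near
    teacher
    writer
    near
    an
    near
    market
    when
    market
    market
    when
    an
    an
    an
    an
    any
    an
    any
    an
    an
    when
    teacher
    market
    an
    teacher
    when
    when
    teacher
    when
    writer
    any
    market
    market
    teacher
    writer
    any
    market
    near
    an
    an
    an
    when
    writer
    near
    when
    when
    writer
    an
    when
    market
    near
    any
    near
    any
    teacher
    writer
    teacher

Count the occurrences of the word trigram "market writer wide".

0

Scanning the 59 overlapping trigram windows for "market writer wide":
  (none found)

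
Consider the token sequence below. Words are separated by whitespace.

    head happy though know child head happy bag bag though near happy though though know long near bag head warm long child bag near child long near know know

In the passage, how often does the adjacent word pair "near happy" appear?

1

Scanning the 28 overlapping bigram windows for "near happy":
  position 11–12: near happy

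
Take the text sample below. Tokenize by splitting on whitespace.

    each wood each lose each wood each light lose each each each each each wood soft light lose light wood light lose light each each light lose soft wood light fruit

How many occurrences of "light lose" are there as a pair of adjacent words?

Scanning the 30 overlapping bigram windows for "light lose":
  position 8–9: light lose
  position 17–18: light lose
  position 21–22: light lose
  position 26–27: light lose

4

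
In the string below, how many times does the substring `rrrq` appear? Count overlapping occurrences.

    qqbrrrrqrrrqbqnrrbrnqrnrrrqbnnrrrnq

3

Sliding a length-4 window over the 35 characters (32 positions):
  position 5–8: rrrq
  position 9–12: rrrq
  position 24–27: rrrq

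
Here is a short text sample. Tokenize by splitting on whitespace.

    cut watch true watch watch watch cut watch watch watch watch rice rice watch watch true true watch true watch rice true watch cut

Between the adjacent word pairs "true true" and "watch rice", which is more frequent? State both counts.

"true true": 1 occurrence
"watch rice": 2 occurrences

"watch rice" (2 vs 1)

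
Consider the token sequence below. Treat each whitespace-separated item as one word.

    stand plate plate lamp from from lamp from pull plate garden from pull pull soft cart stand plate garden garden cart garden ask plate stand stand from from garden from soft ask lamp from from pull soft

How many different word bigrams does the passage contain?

26

37 tokens → 36 bigram windows in total.
Repeated bigrams (each contributes count−1 duplicates):
  from from: 3
  from pull: 3
  lamp from: 3
  garden from: 2
  plate garden: 2
  pull soft: 2
  stand plate: 2
10 duplicate windows → 36 − 10 = 26 distinct.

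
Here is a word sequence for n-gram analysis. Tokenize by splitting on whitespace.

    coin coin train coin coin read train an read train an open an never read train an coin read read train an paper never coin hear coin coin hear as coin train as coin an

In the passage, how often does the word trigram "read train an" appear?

Scanning the 33 overlapping trigram windows for "read train an":
  position 6–8: read train an
  position 9–11: read train an
  position 15–17: read train an
  position 20–22: read train an

4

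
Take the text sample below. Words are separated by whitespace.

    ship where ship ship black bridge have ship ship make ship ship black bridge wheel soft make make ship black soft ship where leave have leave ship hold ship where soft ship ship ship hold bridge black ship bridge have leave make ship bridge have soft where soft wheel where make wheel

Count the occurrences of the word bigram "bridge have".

Scanning the 51 overlapping bigram windows for "bridge have":
  position 6–7: bridge have
  position 39–40: bridge have
  position 44–45: bridge have

3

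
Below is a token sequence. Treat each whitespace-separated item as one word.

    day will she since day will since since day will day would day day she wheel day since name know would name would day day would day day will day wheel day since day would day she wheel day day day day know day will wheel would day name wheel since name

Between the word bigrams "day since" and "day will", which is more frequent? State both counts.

"day will" (5 vs 2)

"day since": 2 occurrences
"day will": 5 occurrences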